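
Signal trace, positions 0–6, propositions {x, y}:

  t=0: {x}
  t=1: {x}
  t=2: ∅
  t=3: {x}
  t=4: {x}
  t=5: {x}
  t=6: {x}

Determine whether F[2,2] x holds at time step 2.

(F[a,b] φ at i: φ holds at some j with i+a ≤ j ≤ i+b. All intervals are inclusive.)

Yes

Check x at each j in [4,4]:
  j=4: true
Found at j=4 → formula holds.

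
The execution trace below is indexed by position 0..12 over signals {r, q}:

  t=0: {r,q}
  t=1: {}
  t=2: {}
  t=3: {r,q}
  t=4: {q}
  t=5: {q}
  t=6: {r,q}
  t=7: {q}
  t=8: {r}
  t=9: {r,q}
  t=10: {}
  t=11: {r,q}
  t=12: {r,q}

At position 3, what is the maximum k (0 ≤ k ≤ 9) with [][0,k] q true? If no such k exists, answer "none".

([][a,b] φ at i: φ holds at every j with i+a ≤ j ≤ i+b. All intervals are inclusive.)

q must hold from j=3 onward; find where it first fails.
  j=3: holds
  j=4: holds
  j=5: holds
  j=6: holds
  j=7: holds
  j=8: fails
Holds on [3,7], so largest k = 4.

4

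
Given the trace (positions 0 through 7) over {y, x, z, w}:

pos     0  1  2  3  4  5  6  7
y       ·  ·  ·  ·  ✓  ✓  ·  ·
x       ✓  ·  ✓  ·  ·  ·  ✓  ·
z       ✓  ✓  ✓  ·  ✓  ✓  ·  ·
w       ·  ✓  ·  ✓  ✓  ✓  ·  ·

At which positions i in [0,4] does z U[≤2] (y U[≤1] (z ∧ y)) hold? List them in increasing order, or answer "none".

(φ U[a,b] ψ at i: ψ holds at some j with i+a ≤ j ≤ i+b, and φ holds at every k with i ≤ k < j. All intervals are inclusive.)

Evaluate at each i in [0,4]:
  i=0: ✗ (no rhs in [0,2])
  i=1: ✗ (no rhs in [1,3])
  i=2: ✗ (lhs fails at k=3 before rhs at j=4)
  i=3: ✗ (lhs fails at k=3 before rhs at j=4)
  i=4: ✓ (rhs at j=4)

4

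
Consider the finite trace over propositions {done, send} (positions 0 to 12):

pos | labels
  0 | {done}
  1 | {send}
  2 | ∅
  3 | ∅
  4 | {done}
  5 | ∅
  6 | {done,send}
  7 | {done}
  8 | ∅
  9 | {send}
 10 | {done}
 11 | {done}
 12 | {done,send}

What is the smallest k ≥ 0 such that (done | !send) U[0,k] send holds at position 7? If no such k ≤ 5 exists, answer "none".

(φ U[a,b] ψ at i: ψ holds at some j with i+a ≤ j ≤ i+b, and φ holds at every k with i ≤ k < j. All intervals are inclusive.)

2

Need earliest j ≥ 7 with send, and (done | !send) at every k in [7,j-1].
  j=7: rhs fails.
  j=8: rhs fails.
  j=9: rhs holds; lhs holds on [7,8]. k = 2.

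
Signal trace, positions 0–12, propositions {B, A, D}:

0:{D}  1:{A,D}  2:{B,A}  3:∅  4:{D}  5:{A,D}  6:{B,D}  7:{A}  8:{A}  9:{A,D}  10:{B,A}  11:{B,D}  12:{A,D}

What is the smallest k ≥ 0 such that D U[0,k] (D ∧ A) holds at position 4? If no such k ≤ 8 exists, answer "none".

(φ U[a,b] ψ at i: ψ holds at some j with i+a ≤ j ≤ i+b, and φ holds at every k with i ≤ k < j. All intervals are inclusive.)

1

Need earliest j ≥ 4 with (D ∧ A), and D at every k in [4,j-1].
  j=4: rhs fails.
  j=5: rhs holds; lhs holds on [4,4]. k = 1.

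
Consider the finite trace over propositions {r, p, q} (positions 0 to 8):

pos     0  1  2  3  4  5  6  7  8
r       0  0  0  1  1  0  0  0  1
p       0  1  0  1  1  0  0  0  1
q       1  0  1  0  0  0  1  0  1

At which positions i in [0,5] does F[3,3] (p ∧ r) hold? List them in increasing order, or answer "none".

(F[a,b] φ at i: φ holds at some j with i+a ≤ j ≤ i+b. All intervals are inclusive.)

0, 1, 5

Evaluate at each i in [0,5]:
  i=0: ✓ (witness j=3)
  i=1: ✓ (witness j=4)
  i=2: ✗ (none in [5,5])
  i=3: ✗ (none in [6,6])
  i=4: ✗ (none in [7,7])
  i=5: ✓ (witness j=8)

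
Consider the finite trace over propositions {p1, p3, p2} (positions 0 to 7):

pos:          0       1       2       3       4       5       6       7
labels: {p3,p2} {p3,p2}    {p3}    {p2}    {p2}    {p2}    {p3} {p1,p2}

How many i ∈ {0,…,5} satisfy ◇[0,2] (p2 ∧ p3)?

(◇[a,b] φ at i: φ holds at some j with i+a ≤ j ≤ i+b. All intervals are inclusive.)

Evaluate at each i in [0,5]:
  i=0: ✓ (witness j=0)
  i=1: ✓ (witness j=1)
  i=2: ✗ (none in [2,4])
  i=3: ✗ (none in [3,5])
  i=4: ✗ (none in [4,6])
  i=5: ✗ (none in [5,7])
Positions where it holds: {0, 1} → 2.

2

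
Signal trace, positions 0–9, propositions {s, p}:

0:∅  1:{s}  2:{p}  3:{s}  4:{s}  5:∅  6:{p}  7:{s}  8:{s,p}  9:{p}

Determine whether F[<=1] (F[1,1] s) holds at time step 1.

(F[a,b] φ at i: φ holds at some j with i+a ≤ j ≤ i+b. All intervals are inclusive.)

Check F[1,1] s at each j in [1,2]:
  j=1: fails (none in [2,2])
  j=2: holds (witness at 3)
Found at j=2 → formula holds.

Yes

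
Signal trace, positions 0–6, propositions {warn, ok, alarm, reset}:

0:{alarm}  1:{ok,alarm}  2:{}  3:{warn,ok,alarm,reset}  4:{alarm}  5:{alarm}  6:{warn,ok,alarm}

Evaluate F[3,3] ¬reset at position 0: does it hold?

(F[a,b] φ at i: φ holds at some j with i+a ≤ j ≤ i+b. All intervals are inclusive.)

Does not hold

Check ¬reset at each j in [3,3]:
  j=3: false
No position in the window satisfies it → formula fails.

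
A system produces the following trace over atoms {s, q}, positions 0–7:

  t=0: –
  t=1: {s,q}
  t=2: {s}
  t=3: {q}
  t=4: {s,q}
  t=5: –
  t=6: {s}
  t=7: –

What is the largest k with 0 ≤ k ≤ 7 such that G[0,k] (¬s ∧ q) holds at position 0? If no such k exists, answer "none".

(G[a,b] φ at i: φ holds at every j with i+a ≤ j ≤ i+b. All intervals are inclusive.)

none

(¬s ∧ q) must hold from j=0 onward; find where it first fails.
  j=0: fails → no k works.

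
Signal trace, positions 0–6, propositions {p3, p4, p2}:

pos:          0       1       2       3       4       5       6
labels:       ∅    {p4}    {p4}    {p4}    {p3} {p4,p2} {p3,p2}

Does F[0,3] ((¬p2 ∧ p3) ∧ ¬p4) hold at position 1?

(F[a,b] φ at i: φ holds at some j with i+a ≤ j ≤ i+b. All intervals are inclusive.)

Holds

Check ((¬p2 ∧ p3) ∧ ¬p4) at each j in [1,4]:
  j=1: false
  j=2: false
  j=3: false
  j=4: true
Found at j=4 → formula holds.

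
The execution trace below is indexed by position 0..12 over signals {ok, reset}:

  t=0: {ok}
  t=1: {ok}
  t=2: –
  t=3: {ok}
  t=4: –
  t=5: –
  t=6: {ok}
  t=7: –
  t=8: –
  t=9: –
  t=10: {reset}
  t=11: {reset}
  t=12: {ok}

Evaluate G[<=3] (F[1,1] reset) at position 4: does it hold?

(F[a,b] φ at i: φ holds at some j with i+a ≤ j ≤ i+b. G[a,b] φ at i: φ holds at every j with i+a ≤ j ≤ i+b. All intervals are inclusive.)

No

Check F[1,1] reset at every j in [4,7]:
  j=4: fails (none in [5,5])
  j=5: fails (none in [6,6])
  j=6: fails (none in [7,7])
  j=7: fails (none in [8,8])
Fails at j=4 → formula fails.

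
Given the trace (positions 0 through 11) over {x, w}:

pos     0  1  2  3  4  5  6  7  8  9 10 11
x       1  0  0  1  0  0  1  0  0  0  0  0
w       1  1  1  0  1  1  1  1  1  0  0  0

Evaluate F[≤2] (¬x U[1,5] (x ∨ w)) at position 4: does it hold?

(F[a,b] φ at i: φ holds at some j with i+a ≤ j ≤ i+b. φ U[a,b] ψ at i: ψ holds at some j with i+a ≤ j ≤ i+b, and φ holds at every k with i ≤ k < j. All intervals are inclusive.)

Check (¬x U[1,5] (x ∨ w)) at each j in [4,6]:
  j=4: holds
  j=5: holds
  j=6: fails
Found at j=4 → formula holds.

Holds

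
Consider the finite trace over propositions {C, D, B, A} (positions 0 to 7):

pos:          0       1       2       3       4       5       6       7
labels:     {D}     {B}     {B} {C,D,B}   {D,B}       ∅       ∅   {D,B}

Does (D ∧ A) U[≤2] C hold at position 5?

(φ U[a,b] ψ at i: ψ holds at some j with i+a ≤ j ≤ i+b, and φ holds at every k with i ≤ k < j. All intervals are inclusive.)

No

Need some j in [5,7] with C, and (D ∧ A) at every k in [5,j-1].
  j=5: C false.
  j=6: C false.
  j=7: C false.
No j in the window works → until fails.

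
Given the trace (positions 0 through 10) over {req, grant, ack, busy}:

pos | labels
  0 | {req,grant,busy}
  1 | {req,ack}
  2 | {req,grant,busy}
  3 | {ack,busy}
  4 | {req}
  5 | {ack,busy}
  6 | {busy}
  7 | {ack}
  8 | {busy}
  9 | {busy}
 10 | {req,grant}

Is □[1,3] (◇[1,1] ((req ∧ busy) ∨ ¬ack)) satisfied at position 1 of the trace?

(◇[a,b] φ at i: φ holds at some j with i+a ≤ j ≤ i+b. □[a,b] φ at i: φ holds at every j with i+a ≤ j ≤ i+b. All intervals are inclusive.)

No

Check ◇[1,1] ((req ∧ busy) ∨ ¬ack) at every j in [2,4]:
  j=2: fails (none in [3,3])
  j=3: holds (witness at 4)
  j=4: fails (none in [5,5])
Fails at j=2 → formula fails.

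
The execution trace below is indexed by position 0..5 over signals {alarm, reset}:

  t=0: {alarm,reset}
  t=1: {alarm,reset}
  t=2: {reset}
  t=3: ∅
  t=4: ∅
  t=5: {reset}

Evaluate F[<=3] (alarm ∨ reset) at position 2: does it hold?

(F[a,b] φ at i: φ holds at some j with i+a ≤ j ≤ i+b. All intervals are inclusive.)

Check (alarm ∨ reset) at each j in [2,5]:
  j=2: true
  j=3: false
  j=4: false
  j=5: true
Found at j=2 → formula holds.

True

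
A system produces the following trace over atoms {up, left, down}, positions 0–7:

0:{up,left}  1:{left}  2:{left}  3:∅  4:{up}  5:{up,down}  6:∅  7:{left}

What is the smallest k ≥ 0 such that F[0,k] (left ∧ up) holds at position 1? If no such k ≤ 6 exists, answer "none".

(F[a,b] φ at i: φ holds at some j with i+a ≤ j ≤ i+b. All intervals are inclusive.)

Scan j = 1,2,… for (left ∧ up):
  j=1: fails
  j=2: fails
  j=3: fails
  j=4: fails
  j=5: fails
  j=6: fails
  j=7: fails
No j in [1,7] satisfies it → none.

none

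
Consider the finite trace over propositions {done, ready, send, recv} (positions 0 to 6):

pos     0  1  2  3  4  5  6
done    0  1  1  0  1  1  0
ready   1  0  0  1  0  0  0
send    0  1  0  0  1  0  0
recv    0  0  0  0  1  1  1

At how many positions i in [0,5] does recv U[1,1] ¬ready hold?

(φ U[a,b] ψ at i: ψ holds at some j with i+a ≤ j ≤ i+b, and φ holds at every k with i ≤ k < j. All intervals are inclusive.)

2

Evaluate at each i in [0,5]:
  i=0: ✗ (lhs fails at k=0 before rhs at j=1)
  i=1: ✗ (lhs fails at k=1 before rhs at j=2)
  i=2: ✗ (no rhs in [3,3])
  i=3: ✗ (lhs fails at k=3 before rhs at j=4)
  i=4: ✓ (rhs at j=5; lhs holds on [4,4])
  i=5: ✓ (rhs at j=6; lhs holds on [5,5])
Positions where it holds: {4, 5} → 2.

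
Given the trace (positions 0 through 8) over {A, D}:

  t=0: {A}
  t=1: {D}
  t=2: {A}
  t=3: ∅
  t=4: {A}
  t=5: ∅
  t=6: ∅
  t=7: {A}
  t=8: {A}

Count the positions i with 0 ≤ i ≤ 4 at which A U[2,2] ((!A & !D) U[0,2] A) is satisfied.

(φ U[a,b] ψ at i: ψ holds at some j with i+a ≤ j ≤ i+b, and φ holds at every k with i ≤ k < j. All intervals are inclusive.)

0

Evaluate at each i in [0,4]:
  i=0: ✗ (lhs fails at k=1 before rhs at j=2)
  i=1: ✗ (lhs fails at k=1 before rhs at j=3)
  i=2: ✗ (lhs fails at k=3 before rhs at j=4)
  i=3: ✗ (lhs fails at k=3 before rhs at j=5)
  i=4: ✗ (lhs fails at k=5 before rhs at j=6)
Positions where it holds: {} → 0.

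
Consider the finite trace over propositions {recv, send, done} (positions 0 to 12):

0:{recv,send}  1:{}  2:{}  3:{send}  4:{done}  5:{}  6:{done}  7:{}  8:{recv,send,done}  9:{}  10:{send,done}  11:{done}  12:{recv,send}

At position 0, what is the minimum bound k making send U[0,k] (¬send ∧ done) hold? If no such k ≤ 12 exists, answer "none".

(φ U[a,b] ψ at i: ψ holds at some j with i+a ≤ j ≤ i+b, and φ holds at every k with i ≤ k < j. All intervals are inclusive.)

none

Need earliest j ≥ 0 with (¬send ∧ done), and send at every k in [0,j-1].
  j=0: rhs fails.
  j=1: rhs fails.
  j=2: rhs fails.
  j=3: rhs fails.
  j=4: rhs holds but lhs fails at k=1.
  j=5: rhs fails.
  j=6: rhs holds but lhs fails at k=1.
  j=7: rhs fails.
  j=8: rhs fails.
  j=9: rhs fails.
  j=10: rhs fails.
  j=11: rhs holds but lhs fails at k=1.
  j=12: rhs fails.
No witness within the range → none.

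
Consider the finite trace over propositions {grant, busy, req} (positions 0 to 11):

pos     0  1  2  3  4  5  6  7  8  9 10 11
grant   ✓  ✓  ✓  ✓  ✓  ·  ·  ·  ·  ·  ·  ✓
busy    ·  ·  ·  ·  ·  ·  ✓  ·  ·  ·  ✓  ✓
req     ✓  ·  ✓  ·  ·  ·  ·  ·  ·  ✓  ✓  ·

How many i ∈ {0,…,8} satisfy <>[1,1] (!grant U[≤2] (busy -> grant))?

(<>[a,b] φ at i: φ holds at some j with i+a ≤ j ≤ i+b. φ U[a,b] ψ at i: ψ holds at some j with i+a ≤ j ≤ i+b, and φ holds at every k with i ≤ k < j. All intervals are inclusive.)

Evaluate at each i in [0,8]:
  i=0: ✓ (witness j=1)
  i=1: ✓ (witness j=2)
  i=2: ✓ (witness j=3)
  i=3: ✓ (witness j=4)
  i=4: ✓ (witness j=5)
  i=5: ✓ (witness j=6)
  i=6: ✓ (witness j=7)
  i=7: ✓ (witness j=8)
  i=8: ✓ (witness j=9)
Positions where it holds: {0, 1, 2, 3, 4, 5, 6, 7, 8} → 9.

9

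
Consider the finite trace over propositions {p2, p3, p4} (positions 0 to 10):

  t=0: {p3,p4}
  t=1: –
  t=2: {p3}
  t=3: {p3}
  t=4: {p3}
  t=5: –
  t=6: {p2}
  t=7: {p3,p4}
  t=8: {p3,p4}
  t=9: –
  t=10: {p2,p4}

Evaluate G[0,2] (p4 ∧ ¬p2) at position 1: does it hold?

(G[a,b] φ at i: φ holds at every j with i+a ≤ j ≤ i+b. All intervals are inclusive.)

Check (p4 ∧ ¬p2) at every j in [1,3]:
  j=1: false
  j=2: false
  j=3: false
Fails at j=1 → formula fails.

Does not hold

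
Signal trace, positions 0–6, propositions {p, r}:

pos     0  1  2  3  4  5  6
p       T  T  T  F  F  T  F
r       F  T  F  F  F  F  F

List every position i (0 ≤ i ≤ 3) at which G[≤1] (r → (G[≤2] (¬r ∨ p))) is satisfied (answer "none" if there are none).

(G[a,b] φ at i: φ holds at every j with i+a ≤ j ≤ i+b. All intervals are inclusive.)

0, 1, 2, 3

Evaluate at each i in [0,3]:
  i=0: ✓ (all of [0,1])
  i=1: ✓ (all of [1,2])
  i=2: ✓ (all of [2,3])
  i=3: ✓ (all of [3,4])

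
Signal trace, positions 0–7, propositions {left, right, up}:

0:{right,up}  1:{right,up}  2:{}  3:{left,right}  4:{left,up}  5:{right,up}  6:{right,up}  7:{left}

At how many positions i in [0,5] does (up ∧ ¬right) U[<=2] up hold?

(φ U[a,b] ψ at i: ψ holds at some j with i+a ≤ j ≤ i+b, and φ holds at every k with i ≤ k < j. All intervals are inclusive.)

Evaluate at each i in [0,5]:
  i=0: ✓ (rhs at j=0)
  i=1: ✓ (rhs at j=1)
  i=2: ✗ (lhs fails at k=2 before rhs at j=4)
  i=3: ✗ (lhs fails at k=3 before rhs at j=4)
  i=4: ✓ (rhs at j=4)
  i=5: ✓ (rhs at j=5)
Positions where it holds: {0, 1, 4, 5} → 4.

4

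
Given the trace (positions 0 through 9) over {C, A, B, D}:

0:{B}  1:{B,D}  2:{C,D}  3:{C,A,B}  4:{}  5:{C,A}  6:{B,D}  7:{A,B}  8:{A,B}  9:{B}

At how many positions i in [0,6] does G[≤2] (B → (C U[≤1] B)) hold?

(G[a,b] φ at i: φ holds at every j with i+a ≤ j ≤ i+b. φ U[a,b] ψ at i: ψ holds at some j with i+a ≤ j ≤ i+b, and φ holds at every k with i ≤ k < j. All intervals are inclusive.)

Evaluate at each i in [0,6]:
  i=0: ✓ (all of [0,2])
  i=1: ✓ (all of [1,3])
  i=2: ✓ (all of [2,4])
  i=3: ✓ (all of [3,5])
  i=4: ✓ (all of [4,6])
  i=5: ✓ (all of [5,7])
  i=6: ✓ (all of [6,8])
Positions where it holds: {0, 1, 2, 3, 4, 5, 6} → 7.

7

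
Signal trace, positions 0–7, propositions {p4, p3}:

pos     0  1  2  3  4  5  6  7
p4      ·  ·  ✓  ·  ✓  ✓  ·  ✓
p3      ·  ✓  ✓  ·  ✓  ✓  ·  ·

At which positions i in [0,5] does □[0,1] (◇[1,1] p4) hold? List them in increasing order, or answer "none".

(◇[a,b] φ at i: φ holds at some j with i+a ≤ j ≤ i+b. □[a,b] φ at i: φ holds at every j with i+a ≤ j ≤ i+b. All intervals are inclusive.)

Evaluate at each i in [0,5]:
  i=0: ✗ (fails at j=0)
  i=1: ✗ (fails at j=2)
  i=2: ✗ (fails at j=2)
  i=3: ✓ (all of [3,4])
  i=4: ✗ (fails at j=5)
  i=5: ✗ (fails at j=5)

3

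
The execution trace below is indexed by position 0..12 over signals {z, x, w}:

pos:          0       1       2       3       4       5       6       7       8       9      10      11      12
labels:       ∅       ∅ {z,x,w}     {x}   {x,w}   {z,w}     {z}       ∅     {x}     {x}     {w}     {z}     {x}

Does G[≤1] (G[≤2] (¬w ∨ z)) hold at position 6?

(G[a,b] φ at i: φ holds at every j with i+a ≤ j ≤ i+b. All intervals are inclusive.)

True

Check G[≤2] (¬w ∨ z) at every j in [6,7]:
  j=6: holds on [6,8]
  j=7: holds on [7,9]
All positions satisfy it → formula holds.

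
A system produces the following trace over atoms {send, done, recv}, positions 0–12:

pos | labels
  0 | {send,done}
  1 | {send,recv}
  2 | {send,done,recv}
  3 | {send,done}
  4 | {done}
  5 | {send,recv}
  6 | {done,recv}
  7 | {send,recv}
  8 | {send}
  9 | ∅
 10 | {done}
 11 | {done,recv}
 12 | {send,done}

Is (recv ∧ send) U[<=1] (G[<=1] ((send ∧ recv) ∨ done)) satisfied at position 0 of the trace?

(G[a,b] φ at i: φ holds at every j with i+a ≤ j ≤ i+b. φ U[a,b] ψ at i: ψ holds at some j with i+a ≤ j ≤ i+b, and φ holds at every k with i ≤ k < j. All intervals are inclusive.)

True

Need some j in [0,1] with G[<=1] ((send ∧ recv) ∨ done), and (recv ∧ send) at every k in [0,j-1].
  j=0: G[<=1] ((send ∧ recv) ∨ done) holds; no prefix to check → satisfied.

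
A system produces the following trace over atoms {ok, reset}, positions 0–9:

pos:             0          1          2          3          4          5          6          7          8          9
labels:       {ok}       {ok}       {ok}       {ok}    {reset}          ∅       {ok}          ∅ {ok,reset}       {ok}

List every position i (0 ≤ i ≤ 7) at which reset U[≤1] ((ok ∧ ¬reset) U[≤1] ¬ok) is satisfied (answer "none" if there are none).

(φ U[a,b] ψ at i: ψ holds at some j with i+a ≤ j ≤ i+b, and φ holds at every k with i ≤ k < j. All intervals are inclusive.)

3, 4, 5, 6, 7

Evaluate at each i in [0,7]:
  i=0: ✗ (no rhs in [0,1])
  i=1: ✗ (no rhs in [1,2])
  i=2: ✗ (lhs fails at k=2 before rhs at j=3)
  i=3: ✓ (rhs at j=3)
  i=4: ✓ (rhs at j=4)
  i=5: ✓ (rhs at j=5)
  i=6: ✓ (rhs at j=6)
  i=7: ✓ (rhs at j=7)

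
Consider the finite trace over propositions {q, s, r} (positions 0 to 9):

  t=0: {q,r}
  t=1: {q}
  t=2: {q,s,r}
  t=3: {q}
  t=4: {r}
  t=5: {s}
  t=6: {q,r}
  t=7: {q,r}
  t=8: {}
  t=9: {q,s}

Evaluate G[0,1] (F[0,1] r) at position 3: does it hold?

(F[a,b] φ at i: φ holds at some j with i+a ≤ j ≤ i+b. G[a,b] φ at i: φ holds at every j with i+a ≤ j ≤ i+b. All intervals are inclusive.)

Check F[0,1] r at every j in [3,4]:
  j=3: holds (witness at 4)
  j=4: holds (witness at 4)
All positions satisfy it → formula holds.

Yes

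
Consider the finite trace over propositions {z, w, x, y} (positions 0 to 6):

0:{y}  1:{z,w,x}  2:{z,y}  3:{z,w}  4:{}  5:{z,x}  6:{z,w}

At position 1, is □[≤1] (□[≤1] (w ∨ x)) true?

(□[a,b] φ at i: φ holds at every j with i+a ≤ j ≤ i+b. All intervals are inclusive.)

False

Check □[≤1] (w ∨ x) at every j in [1,2]:
  j=1: fails at 2
  j=2: fails at 2
Fails at j=1 → formula fails.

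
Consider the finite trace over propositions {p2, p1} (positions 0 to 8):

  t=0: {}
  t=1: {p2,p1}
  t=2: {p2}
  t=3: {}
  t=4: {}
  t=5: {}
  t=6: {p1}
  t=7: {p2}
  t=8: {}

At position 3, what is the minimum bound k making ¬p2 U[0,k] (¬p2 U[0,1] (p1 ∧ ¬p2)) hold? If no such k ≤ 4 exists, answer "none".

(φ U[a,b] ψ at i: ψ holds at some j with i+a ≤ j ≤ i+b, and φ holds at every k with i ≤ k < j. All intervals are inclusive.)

2

Need earliest j ≥ 3 with (¬p2 U[0,1] (p1 ∧ ¬p2)), and ¬p2 at every k in [3,j-1].
  j=3: rhs fails.
  j=4: rhs fails.
  j=5: rhs holds; lhs holds on [3,4]. k = 2.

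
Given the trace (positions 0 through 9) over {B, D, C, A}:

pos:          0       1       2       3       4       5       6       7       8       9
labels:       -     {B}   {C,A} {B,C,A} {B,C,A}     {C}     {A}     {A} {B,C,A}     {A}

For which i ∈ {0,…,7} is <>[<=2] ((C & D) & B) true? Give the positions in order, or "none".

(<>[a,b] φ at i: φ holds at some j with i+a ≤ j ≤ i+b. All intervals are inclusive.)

Evaluate at each i in [0,7]:
  i=0: ✗ (none in [0,2])
  i=1: ✗ (none in [1,3])
  i=2: ✗ (none in [2,4])
  i=3: ✗ (none in [3,5])
  i=4: ✗ (none in [4,6])
  i=5: ✗ (none in [5,7])
  i=6: ✗ (none in [6,8])
  i=7: ✗ (none in [7,9])

none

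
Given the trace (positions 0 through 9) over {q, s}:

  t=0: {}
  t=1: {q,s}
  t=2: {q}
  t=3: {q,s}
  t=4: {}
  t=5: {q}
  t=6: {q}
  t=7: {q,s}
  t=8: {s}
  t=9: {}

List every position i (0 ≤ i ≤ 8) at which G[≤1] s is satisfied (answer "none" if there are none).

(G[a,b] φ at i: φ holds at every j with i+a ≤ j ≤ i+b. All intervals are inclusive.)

Evaluate at each i in [0,8]:
  i=0: ✗ (fails at j=0)
  i=1: ✗ (fails at j=2)
  i=2: ✗ (fails at j=2)
  i=3: ✗ (fails at j=4)
  i=4: ✗ (fails at j=4)
  i=5: ✗ (fails at j=5)
  i=6: ✗ (fails at j=6)
  i=7: ✓ (all of [7,8])
  i=8: ✗ (fails at j=9)

7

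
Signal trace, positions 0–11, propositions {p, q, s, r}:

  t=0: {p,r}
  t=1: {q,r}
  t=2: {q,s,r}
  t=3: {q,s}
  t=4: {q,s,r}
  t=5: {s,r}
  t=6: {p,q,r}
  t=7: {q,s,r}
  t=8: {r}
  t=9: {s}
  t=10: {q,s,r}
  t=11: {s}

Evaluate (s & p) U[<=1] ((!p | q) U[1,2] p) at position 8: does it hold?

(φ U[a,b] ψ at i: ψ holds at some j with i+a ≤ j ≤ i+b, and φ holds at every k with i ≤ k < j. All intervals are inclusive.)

Need some j in [8,9] with ((!p | q) U[1,2] p), and (s & p) at every k in [8,j-1].
  j=8: ((!p | q) U[1,2] p) — fails.
  j=9: ((!p | q) U[1,2] p) — fails.
No j in the window works → until fails.

No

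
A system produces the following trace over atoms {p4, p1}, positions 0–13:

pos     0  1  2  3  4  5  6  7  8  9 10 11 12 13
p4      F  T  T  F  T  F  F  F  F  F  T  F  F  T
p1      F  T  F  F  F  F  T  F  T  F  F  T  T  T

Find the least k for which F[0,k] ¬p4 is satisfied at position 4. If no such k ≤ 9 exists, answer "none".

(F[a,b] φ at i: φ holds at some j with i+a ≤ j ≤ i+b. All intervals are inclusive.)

1

Scan j = 4,5,… for ¬p4:
  j=4: fails
  j=5: holds
First hit at j=5, so smallest k = 5-4 = 1.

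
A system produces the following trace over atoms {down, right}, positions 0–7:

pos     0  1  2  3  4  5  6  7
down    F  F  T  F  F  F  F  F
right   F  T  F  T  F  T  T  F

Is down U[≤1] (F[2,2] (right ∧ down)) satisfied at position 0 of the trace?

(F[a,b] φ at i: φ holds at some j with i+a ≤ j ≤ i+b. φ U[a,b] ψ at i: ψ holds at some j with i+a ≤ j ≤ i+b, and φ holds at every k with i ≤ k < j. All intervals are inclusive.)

Need some j in [0,1] with F[2,2] (right ∧ down), and down at every k in [0,j-1].
  j=0: F[2,2] (right ∧ down) — fails (none in [2,2]).
  j=1: F[2,2] (right ∧ down) — fails (none in [3,3]).
No j in the window works → until fails.

False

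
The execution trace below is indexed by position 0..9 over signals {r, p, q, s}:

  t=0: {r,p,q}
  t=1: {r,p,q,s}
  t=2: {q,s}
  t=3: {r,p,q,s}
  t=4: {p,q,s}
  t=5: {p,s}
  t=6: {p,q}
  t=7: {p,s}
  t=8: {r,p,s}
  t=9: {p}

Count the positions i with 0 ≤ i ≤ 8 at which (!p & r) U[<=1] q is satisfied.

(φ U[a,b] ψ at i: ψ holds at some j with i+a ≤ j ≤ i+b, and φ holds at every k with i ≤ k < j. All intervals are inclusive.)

6

Evaluate at each i in [0,8]:
  i=0: ✓ (rhs at j=0)
  i=1: ✓ (rhs at j=1)
  i=2: ✓ (rhs at j=2)
  i=3: ✓ (rhs at j=3)
  i=4: ✓ (rhs at j=4)
  i=5: ✗ (lhs fails at k=5 before rhs at j=6)
  i=6: ✓ (rhs at j=6)
  i=7: ✗ (no rhs in [7,8])
  i=8: ✗ (no rhs in [8,9])
Positions where it holds: {0, 1, 2, 3, 4, 6} → 6.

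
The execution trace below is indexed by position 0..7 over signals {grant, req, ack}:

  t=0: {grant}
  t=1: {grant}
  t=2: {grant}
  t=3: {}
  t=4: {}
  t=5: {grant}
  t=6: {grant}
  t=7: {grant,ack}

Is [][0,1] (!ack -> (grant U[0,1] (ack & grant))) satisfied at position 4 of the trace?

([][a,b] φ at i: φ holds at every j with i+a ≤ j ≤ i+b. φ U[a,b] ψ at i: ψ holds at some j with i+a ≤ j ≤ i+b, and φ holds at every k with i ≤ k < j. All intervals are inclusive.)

Check (!ack -> (grant U[0,1] (ack & grant))) at every j in [4,5]:
  j=4: antecedent true; consequent fails → ✗
  j=5: antecedent true; consequent fails → ✗
Fails at j=4 → formula fails.

Does not hold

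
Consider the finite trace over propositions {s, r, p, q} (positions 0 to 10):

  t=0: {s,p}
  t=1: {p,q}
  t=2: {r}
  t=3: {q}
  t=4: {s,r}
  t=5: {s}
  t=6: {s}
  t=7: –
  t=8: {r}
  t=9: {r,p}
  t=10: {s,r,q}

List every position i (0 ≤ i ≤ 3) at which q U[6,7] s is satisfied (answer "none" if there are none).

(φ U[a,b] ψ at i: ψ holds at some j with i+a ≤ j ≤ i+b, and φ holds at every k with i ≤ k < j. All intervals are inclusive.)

Evaluate at each i in [0,3]:
  i=0: ✗ (lhs fails at k=0 before rhs at j=6)
  i=1: ✗ (no rhs in [7,8])
  i=2: ✗ (no rhs in [8,9])
  i=3: ✗ (lhs fails at k=4 before rhs at j=10)

none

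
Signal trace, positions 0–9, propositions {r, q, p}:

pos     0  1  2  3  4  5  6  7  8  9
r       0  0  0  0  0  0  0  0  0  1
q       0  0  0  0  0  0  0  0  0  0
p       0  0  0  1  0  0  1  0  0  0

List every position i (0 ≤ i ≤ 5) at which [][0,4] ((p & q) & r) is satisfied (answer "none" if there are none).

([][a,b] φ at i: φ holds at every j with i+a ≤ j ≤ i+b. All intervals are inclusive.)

Evaluate at each i in [0,5]:
  i=0: ✗ (fails at j=0)
  i=1: ✗ (fails at j=1)
  i=2: ✗ (fails at j=2)
  i=3: ✗ (fails at j=3)
  i=4: ✗ (fails at j=4)
  i=5: ✗ (fails at j=5)

none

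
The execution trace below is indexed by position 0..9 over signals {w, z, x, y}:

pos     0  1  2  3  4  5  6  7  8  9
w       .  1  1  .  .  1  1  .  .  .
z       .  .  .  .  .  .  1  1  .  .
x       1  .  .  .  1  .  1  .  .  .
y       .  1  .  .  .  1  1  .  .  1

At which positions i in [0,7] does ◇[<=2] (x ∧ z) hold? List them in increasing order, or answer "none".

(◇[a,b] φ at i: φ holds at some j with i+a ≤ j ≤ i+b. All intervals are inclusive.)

4, 5, 6

Evaluate at each i in [0,7]:
  i=0: ✗ (none in [0,2])
  i=1: ✗ (none in [1,3])
  i=2: ✗ (none in [2,4])
  i=3: ✗ (none in [3,5])
  i=4: ✓ (witness j=6)
  i=5: ✓ (witness j=6)
  i=6: ✓ (witness j=6)
  i=7: ✗ (none in [7,9])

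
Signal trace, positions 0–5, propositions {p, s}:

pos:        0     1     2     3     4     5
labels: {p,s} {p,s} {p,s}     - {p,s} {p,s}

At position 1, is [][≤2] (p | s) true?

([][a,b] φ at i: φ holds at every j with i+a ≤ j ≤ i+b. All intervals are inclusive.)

No

Check (p | s) at every j in [1,3]:
  j=1: true
  j=2: true
  j=3: false
Fails at j=3 → formula fails.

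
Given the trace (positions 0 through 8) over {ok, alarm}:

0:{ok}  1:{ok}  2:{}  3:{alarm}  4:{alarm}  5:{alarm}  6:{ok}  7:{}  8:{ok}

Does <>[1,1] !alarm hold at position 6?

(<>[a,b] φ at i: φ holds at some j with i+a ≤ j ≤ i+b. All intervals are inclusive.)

Check !alarm at each j in [7,7]:
  j=7: true
Found at j=7 → formula holds.

True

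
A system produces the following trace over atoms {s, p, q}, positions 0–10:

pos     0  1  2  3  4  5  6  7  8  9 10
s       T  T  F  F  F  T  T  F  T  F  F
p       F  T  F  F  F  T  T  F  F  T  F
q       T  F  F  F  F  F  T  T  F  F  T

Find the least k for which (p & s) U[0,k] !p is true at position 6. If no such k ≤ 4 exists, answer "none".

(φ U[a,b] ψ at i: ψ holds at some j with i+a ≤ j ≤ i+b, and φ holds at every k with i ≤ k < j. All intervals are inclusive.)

Need earliest j ≥ 6 with !p, and (p & s) at every k in [6,j-1].
  j=6: rhs fails.
  j=7: rhs holds; lhs holds on [6,6]. k = 1.

1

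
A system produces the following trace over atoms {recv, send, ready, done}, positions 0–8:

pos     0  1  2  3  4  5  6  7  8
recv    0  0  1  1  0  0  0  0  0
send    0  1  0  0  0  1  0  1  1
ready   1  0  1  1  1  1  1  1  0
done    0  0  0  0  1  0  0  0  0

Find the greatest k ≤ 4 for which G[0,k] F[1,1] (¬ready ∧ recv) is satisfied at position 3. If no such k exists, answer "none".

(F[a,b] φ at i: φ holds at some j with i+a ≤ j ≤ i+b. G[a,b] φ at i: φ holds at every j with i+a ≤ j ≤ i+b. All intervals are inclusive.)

F[1,1] (¬ready ∧ recv) must hold from j=3 onward; find where it first fails.
  j=3: fails → no k works.

none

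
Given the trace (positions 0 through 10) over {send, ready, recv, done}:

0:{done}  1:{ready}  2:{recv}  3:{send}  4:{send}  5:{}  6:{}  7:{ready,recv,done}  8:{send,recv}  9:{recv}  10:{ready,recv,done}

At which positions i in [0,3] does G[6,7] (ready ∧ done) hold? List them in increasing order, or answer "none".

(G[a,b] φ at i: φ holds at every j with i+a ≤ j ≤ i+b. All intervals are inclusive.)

Evaluate at each i in [0,3]:
  i=0: ✗ (fails at j=6)
  i=1: ✗ (fails at j=8)
  i=2: ✗ (fails at j=8)
  i=3: ✗ (fails at j=9)

none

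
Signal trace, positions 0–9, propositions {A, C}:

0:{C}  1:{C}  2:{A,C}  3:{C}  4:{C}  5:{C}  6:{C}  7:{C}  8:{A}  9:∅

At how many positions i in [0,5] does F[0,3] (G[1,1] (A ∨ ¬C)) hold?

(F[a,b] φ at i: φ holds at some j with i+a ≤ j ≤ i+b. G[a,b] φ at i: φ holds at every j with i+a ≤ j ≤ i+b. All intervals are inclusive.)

Evaluate at each i in [0,5]:
  i=0: ✓ (witness j=1)
  i=1: ✓ (witness j=1)
  i=2: ✗ (none in [2,5])
  i=3: ✗ (none in [3,6])
  i=4: ✓ (witness j=7)
  i=5: ✓ (witness j=7)
Positions where it holds: {0, 1, 4, 5} → 4.

4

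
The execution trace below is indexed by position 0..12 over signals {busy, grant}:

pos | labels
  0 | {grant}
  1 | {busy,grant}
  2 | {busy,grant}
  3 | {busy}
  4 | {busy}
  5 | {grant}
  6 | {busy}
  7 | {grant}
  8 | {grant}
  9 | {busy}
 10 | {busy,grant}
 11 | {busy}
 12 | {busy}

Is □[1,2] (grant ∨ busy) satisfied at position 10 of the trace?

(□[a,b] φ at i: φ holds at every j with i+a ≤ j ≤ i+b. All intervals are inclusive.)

Yes

Check (grant ∨ busy) at every j in [11,12]:
  j=11: true
  j=12: true
All positions satisfy it → formula holds.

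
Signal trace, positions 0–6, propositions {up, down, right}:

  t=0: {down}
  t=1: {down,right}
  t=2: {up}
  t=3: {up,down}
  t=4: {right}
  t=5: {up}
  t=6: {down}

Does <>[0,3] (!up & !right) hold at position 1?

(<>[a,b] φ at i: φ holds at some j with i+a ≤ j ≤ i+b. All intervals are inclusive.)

Check (!up & !right) at each j in [1,4]:
  j=1: false
  j=2: false
  j=3: false
  j=4: false
No position in the window satisfies it → formula fails.

No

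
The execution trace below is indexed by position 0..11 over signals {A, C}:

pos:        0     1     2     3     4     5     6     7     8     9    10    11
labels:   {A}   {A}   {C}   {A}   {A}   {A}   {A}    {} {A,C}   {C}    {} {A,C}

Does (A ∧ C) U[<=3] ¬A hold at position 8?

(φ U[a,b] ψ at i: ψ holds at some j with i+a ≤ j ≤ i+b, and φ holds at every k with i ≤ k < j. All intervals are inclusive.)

True

Need some j in [8,11] with ¬A, and (A ∧ C) at every k in [8,j-1].
  j=8: ¬A false.
  j=9: ¬A holds; (A ∧ C) holds at every k in [8,8] → satisfied.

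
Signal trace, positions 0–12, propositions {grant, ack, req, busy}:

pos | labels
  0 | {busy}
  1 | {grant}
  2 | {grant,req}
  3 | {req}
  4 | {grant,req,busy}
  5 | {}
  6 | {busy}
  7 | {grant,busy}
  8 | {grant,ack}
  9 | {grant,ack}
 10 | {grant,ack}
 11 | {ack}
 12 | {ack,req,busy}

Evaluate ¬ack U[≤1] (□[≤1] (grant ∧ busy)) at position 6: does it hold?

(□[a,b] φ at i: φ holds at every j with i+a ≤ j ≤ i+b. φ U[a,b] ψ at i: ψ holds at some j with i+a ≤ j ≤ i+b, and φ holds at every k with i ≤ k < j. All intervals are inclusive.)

No

Need some j in [6,7] with □[≤1] (grant ∧ busy), and ¬ack at every k in [6,j-1].
  j=6: □[≤1] (grant ∧ busy) — fails at 6.
  j=7: □[≤1] (grant ∧ busy) — fails at 8.
No j in the window works → until fails.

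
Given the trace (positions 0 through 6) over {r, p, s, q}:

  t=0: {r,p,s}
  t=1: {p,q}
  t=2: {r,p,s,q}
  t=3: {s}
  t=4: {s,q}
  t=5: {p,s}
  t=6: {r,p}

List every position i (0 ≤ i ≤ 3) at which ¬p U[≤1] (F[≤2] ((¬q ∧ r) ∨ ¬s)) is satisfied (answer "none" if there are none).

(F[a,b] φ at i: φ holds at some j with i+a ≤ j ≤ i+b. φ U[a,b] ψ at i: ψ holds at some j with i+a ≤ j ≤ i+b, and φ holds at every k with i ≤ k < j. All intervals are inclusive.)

0, 1, 3

Evaluate at each i in [0,3]:
  i=0: ✓ (rhs at j=0)
  i=1: ✓ (rhs at j=1)
  i=2: ✗ (no rhs in [2,3])
  i=3: ✓ (rhs at j=4; lhs holds on [3,3])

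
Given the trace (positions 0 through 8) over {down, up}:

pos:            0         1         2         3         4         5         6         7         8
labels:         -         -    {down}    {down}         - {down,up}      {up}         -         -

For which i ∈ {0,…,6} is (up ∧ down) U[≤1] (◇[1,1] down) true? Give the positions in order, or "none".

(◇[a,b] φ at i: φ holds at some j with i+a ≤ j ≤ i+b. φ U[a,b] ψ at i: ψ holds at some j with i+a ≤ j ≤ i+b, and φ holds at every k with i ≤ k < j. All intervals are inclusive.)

1, 2, 4

Evaluate at each i in [0,6]:
  i=0: ✗ (lhs fails at k=0 before rhs at j=1)
  i=1: ✓ (rhs at j=1)
  i=2: ✓ (rhs at j=2)
  i=3: ✗ (lhs fails at k=3 before rhs at j=4)
  i=4: ✓ (rhs at j=4)
  i=5: ✗ (no rhs in [5,6])
  i=6: ✗ (no rhs in [6,7])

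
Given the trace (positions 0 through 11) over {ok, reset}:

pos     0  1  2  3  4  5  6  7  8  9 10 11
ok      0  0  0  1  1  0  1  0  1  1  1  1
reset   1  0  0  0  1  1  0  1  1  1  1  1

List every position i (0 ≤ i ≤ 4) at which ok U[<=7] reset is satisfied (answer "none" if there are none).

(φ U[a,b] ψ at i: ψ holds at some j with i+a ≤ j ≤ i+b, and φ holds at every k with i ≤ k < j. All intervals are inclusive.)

Evaluate at each i in [0,4]:
  i=0: ✓ (rhs at j=0)
  i=1: ✗ (lhs fails at k=1 before rhs at j=4)
  i=2: ✗ (lhs fails at k=2 before rhs at j=4)
  i=3: ✓ (rhs at j=4; lhs holds on [3,3])
  i=4: ✓ (rhs at j=4)

0, 3, 4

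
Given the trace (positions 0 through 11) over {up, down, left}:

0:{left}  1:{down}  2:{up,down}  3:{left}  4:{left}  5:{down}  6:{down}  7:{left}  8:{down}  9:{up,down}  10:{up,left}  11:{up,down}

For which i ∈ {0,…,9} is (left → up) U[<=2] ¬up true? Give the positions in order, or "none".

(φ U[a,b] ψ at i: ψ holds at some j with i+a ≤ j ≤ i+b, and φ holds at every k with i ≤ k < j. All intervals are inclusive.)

Evaluate at each i in [0,9]:
  i=0: ✓ (rhs at j=0)
  i=1: ✓ (rhs at j=1)
  i=2: ✓ (rhs at j=3; lhs holds on [2,2])
  i=3: ✓ (rhs at j=3)
  i=4: ✓ (rhs at j=4)
  i=5: ✓ (rhs at j=5)
  i=6: ✓ (rhs at j=6)
  i=7: ✓ (rhs at j=7)
  i=8: ✓ (rhs at j=8)
  i=9: ✗ (no rhs in [9,11])

0, 1, 2, 3, 4, 5, 6, 7, 8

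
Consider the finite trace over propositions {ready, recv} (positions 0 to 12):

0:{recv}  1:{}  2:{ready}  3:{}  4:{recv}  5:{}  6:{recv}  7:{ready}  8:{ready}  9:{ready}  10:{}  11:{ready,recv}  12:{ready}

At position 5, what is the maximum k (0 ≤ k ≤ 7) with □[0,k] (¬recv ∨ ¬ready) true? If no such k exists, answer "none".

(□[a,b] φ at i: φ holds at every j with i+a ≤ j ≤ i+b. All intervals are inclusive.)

(¬recv ∨ ¬ready) must hold from j=5 onward; find where it first fails.
  j=5: holds
  j=6: holds
  j=7: holds
  j=8: holds
  j=9: holds
  j=10: holds
  j=11: fails
Holds on [5,10], so largest k = 5.

5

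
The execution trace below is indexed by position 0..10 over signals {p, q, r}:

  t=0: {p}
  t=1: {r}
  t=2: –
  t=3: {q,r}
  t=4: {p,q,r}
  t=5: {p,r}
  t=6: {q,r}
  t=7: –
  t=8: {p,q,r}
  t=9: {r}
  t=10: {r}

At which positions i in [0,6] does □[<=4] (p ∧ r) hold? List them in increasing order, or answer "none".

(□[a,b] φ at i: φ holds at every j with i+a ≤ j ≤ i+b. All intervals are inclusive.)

none

Evaluate at each i in [0,6]:
  i=0: ✗ (fails at j=0)
  i=1: ✗ (fails at j=1)
  i=2: ✗ (fails at j=2)
  i=3: ✗ (fails at j=3)
  i=4: ✗ (fails at j=6)
  i=5: ✗ (fails at j=6)
  i=6: ✗ (fails at j=6)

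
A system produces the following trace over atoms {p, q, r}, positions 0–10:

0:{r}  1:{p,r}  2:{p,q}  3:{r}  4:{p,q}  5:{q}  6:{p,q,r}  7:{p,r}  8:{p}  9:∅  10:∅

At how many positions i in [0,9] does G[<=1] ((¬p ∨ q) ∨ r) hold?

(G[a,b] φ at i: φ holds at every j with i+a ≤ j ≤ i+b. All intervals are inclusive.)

8

Evaluate at each i in [0,9]:
  i=0: ✓ (all of [0,1])
  i=1: ✓ (all of [1,2])
  i=2: ✓ (all of [2,3])
  i=3: ✓ (all of [3,4])
  i=4: ✓ (all of [4,5])
  i=5: ✓ (all of [5,6])
  i=6: ✓ (all of [6,7])
  i=7: ✗ (fails at j=8)
  i=8: ✗ (fails at j=8)
  i=9: ✓ (all of [9,10])
Positions where it holds: {0, 1, 2, 3, 4, 5, 6, 9} → 8.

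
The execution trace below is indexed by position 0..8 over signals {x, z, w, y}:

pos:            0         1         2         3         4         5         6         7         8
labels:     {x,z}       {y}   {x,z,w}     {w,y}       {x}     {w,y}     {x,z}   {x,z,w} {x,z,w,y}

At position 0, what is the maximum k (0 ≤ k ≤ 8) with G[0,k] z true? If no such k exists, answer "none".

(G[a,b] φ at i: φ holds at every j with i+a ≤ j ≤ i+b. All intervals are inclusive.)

z must hold from j=0 onward; find where it first fails.
  j=0: holds
  j=1: fails
Holds on [0,0], so largest k = 0.

0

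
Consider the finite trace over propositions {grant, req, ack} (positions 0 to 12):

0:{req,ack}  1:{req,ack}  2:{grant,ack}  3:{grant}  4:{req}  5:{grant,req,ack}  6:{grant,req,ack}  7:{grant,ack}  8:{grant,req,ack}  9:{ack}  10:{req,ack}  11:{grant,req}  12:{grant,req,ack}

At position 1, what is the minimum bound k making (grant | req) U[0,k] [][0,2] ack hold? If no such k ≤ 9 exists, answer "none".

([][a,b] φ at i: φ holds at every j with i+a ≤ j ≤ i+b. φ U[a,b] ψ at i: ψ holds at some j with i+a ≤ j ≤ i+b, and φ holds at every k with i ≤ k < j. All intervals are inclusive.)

Need earliest j ≥ 1 with [][0,2] ack, and (grant | req) at every k in [1,j-1].
  j=1: rhs fails.
  j=2: rhs fails.
  j=3: rhs fails.
  j=4: rhs fails.
  j=5: rhs holds; lhs holds on [1,4]. k = 4.

4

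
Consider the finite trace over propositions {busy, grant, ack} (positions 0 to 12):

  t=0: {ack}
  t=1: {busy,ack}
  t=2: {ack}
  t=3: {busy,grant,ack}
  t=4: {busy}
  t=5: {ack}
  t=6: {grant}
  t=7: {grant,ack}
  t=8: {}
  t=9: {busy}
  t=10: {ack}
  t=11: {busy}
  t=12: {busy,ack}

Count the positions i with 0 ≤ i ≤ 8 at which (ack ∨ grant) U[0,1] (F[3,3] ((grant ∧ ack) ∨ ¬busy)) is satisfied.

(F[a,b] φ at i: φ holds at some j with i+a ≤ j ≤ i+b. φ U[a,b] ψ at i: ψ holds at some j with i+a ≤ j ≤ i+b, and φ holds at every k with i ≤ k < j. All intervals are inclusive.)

8

Evaluate at each i in [0,8]:
  i=0: ✓ (rhs at j=0)
  i=1: ✓ (rhs at j=2; lhs holds on [1,1])
  i=2: ✓ (rhs at j=2)
  i=3: ✓ (rhs at j=3)
  i=4: ✓ (rhs at j=4)
  i=5: ✓ (rhs at j=5)
  i=6: ✓ (rhs at j=7; lhs holds on [6,6])
  i=7: ✓ (rhs at j=7)
  i=8: ✗ (no rhs in [8,9])
Positions where it holds: {0, 1, 2, 3, 4, 5, 6, 7} → 8.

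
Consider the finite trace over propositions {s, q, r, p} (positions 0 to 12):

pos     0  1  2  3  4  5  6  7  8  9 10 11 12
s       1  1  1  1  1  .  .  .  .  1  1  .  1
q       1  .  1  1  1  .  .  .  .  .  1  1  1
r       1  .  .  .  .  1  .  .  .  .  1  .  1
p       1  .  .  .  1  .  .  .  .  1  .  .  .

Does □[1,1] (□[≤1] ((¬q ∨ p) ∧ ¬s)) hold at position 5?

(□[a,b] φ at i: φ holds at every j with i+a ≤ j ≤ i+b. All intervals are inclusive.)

Check □[≤1] ((¬q ∨ p) ∧ ¬s) at every j in [6,6]:
  j=6: holds on [6,7]
All positions satisfy it → formula holds.

True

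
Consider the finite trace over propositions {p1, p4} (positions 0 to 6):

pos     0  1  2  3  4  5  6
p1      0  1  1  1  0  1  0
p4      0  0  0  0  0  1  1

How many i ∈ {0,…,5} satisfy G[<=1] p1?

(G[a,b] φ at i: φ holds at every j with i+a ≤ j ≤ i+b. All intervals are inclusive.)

2

Evaluate at each i in [0,5]:
  i=0: ✗ (fails at j=0)
  i=1: ✓ (all of [1,2])
  i=2: ✓ (all of [2,3])
  i=3: ✗ (fails at j=4)
  i=4: ✗ (fails at j=4)
  i=5: ✗ (fails at j=6)
Positions where it holds: {1, 2} → 2.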